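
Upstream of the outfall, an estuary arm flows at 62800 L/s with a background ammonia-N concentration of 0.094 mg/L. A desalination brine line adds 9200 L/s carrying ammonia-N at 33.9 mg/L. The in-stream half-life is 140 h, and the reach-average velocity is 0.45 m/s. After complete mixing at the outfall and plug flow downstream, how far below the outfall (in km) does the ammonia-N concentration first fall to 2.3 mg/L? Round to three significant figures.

Mass balance: C = (62800·0.09400 + 9200·33.90) / 72000 = 317800/72000 = 4.414 mg/L.
Half-life 140 h → k = ln 2 / 140 = 0.004951 h⁻¹ = 0.1188 d⁻¹.
Set 4.414·exp(−k·t) = 2.3 → t = ln(4.414/2.3)/k = 473900 s = 131.6 h.
Distance = v·t = 0.45·473900 = 213300 m = 213.3 km.

213 km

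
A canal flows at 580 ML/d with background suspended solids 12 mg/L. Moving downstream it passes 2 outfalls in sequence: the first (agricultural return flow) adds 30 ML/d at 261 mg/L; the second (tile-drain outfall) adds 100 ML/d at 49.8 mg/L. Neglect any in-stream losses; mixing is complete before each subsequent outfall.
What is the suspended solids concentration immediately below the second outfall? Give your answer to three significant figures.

Below outfall 1: Q → 610.0 ML/d, C = (580.0·12.00 + 30.00·261.0)/610.0 = 24.25 mg/L.
Below outfall 2: Q → 710.0 ML/d, C = (610.0·24.25 + 100.0·49.80)/710.0 = 27.85 mg/L.

27.8 mg/L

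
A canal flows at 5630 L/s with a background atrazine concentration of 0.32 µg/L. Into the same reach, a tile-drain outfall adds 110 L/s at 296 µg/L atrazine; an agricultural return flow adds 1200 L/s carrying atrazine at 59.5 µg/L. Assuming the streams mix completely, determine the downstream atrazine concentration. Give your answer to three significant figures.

15.2 µg/L

Flow-weighted average: C = (5630·0.3200 + 110.0·296.0 + 1200·59.50) / 6940 = 105800/6940 = 15.24 µg/L.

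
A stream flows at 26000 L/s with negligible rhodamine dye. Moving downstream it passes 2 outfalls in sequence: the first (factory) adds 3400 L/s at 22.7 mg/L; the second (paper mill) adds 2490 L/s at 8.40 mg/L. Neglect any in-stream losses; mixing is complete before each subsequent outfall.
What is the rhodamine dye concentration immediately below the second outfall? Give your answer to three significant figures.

3.08 mg/L

Below outfall 1: Q → 29400 L/s, C = (26000·0 + 3400·22.70)/29400 = 2.625 mg/L.
Below outfall 2: Q → 31890 L/s, C = (29400·2.625 + 2490·8.400)/31890 = 3.076 mg/L.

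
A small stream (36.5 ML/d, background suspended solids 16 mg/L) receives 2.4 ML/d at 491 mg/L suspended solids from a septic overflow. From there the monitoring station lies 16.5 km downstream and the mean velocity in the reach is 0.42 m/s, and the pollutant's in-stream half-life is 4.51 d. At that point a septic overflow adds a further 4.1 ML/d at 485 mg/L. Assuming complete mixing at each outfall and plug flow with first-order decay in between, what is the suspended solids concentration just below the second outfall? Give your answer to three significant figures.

84.5 mg/L

Mixed concentration C = ΣQC/ΣQ = (36.50·16.00 + 2.400·491.0) / 38.90 = 1762/38.90 = 45.31 mg/L; combined flow 38.90 ML/d.
Travel time t = 16.5·1000 / 0.42 = 39290 s = 10.91 h.
Half-life 4.51 d → k = ln 2 / 4.51 = 0.1537 d⁻¹.
First-order decay: C = 45.31·exp(−k·t) = 45.31·0.9325 = 42.25 mg/L.
At the second outfall, C = (38.90·42.25 + 4.100·485.0) / (38.90 + 4.100) = 84.46 mg/L.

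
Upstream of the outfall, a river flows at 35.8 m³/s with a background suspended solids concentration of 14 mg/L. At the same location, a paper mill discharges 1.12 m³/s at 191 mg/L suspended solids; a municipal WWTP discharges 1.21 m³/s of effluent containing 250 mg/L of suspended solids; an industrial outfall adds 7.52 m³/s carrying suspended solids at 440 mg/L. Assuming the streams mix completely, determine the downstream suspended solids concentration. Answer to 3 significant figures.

Mass balance: C = (35.80·14.00 + 1.120·191.0 + 1.210·250.0 + 7.520·440.0) / 45.65 = 4326/45.65 = 94.77 mg/L.

94.8 mg/L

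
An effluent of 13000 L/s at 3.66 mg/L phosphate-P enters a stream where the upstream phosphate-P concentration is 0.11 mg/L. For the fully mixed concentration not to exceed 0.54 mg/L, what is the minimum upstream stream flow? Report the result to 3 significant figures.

94300 L/s

Set C_mix = 0.54: (Q·0.1100 + 13000·3.660) / (Q + 13000) = 0.54
→ Q = 13000·(3.660 − 0.54)/(0.54 − 0.1100) = 94330 L/s.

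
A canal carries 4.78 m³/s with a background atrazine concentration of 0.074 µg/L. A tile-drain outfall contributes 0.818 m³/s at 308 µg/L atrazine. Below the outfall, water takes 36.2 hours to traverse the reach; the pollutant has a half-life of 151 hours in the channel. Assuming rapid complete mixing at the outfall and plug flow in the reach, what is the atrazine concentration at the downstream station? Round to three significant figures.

After mixing, C = (4.780·0.07400 + 0.8180·308.0) / 5.598 = 252.3/5.598 = 45.07 µg/L.
Half-life 151 h → k = ln 2 / 151 = 0.004590 h⁻¹ = 0.1102 d⁻¹.
Decay over the reach: 45.07·exp(−kt) = 45.07·0.8469 = 38.17 µg/L.

38.2 µg/L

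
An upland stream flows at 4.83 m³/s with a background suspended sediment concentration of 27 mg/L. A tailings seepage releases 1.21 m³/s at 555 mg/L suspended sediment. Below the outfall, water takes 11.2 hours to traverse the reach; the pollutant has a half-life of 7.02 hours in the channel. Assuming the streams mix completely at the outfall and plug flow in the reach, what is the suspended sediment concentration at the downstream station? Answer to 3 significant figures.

Mass balance: C = (4.830·27.00 + 1.210·555.0) / 6.040 = 802.0/6.040 = 132.8 mg/L.
Half-life 7.02 h → k = ln 2 / 7.02 = 0.09874 h⁻¹ = 2.370 d⁻¹.
First-order decay: C = 132.8·exp(−k·t) = 132.8·0.3309 = 43.94 mg/L.

43.9 mg/L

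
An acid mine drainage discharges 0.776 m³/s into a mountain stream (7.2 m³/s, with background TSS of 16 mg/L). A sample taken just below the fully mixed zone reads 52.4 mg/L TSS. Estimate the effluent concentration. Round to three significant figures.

Mass balance: 7.200·16.00 + 0.7760·Cₑ = 7.976·52.40
→ Cₑ = (7.976·52.40 − 7.200·16.00) / 0.7760 = 390.1 mg/L.

390 mg/L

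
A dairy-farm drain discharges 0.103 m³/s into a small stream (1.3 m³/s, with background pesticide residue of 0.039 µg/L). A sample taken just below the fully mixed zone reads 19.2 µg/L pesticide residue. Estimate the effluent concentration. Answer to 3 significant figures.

Mass balance: 1.300·0.03900 + 0.1030·Cₑ = 1.403·19.20
→ Cₑ = (1.403·19.20 − 1.300·0.03900) / 0.1030 = 261.0 µg/L.

261 µg/L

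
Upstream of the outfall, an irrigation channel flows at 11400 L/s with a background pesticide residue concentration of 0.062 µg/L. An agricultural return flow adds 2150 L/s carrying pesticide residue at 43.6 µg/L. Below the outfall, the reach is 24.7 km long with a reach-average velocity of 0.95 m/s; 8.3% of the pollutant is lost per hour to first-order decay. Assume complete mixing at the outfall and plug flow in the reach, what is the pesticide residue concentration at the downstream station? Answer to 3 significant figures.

3.73 µg/L

Flow-weighted average: C = (11400·0.06200 + 2150·43.60) / 13550 = 94450/13550 = 6.970 µg/L.
Travel time t = 24.7·1000 / 0.95 = 26000 s = 7.222 h.
8.3%/h lost → k = −ln(1 − 0.083) = 0.08665 h⁻¹.
Applying C = C₀e^(−kt): 6.970 × 0.5348 = 3.728 µg/L.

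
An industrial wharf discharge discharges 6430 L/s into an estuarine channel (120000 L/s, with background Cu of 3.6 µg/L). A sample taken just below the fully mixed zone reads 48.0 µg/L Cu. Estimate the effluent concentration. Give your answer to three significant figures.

877 µg/L

Mass balance: 120000·3.600 + 6430·Cₑ = 126400·48.00
→ Cₑ = (126400·48.00 − 120000·3.600) / 6430 = 876.6 µg/L.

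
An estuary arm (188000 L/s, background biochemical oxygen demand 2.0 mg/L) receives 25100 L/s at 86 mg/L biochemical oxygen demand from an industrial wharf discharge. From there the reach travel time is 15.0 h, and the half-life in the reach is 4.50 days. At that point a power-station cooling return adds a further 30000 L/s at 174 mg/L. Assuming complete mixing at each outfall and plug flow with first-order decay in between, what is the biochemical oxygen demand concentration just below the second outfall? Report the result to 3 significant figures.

30.9 mg/L

After mixing, C = (188000·2.000 + 25100·86.00) / 213100 = 2535000/213100 = 11.89 mg/L; combined flow 213100 L/s.
Half-life 4.50 d → k = ln 2 / 4.50 = 0.1540 d⁻¹.
Decay over the reach: 11.89·exp(−kt) = 11.89·0.9082 = 10.80 mg/L.
Second outfall: C = (213100·10.80 + 30000·174.0)/243100 = 30.94 mg/L.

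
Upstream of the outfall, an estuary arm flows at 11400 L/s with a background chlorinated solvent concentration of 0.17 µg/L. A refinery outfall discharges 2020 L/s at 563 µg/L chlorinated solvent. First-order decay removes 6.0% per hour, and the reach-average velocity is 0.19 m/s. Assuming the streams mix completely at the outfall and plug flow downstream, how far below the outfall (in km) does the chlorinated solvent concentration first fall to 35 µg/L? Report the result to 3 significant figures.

After mixing, C = (11400·0.1700 + 2020·563.0) / 13420 = 1139000/13420 = 84.89 µg/L.
6.0%/h lost → k = −ln(1 − 0.06) = 0.06188 h⁻¹.
Set 84.89·exp(−k·t) = 35 → t = ln(84.89/35)/k = 51550 s = 14.32 h.
Distance = v·t = 0.19·51550 = 9794 m = 9.794 km.

9.79 km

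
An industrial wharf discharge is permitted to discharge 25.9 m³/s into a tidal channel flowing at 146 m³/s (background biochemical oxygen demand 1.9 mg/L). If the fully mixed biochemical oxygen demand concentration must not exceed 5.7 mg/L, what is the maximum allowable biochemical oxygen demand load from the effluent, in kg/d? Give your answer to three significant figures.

60700 kg/d

Mass balance at the limit: 146.0·1.900 + 25.90·Cₑ = 171.9·5.7 → Cₑ = 27.12 mg/L.
Load = 25.90 m³/s × 27.12 g/m³ × 86 400 s/d = 60690 kg/d.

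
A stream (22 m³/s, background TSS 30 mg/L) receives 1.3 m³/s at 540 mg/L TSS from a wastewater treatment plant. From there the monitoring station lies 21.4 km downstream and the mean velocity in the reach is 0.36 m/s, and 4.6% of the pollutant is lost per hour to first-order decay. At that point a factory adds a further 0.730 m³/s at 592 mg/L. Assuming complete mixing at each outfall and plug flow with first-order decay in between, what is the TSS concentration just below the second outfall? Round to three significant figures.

44.0 mg/L

Mass balance: C = (22.00·30.00 + 1.300·540.0) / 23.30 = 1362/23.30 = 58.45 mg/L; combined flow 23.30 m³/s.
Travel time t = 21.4·1000 / 0.36 = 59440 s = 16.51 h.
4.6%/h lost → k = −ln(1 − 0.046) = 0.04709 h⁻¹.
First-order decay: C = 58.45·exp(−k·t) = 58.45·0.4595 = 26.86 mg/L.
At the second outfall, C = (23.30·26.86 + 0.7300·592.0) / (23.30 + 0.7300) = 44.03 mg/L.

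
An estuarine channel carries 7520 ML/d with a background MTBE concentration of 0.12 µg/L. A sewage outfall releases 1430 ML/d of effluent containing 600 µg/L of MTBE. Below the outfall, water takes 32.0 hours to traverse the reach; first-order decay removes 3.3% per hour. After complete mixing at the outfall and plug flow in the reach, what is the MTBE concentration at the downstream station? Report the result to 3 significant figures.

32.8 µg/L

After mixing, C = (7520·0.1200 + 1430·600.0) / 8950 = 858900/8950 = 95.97 µg/L.
3.3%/h lost → k = −ln(1 − 0.033) = 0.03356 h⁻¹.
Decay over the reach: 95.97·exp(−kt) = 95.97·0.3417 = 32.79 µg/L.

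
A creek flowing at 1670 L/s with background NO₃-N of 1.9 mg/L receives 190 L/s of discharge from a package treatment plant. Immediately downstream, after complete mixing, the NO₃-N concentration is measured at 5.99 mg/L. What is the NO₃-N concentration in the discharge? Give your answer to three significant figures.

41.9 mg/L

Mass balance: 1670·1.900 + 190.0·Cₑ = 1860·5.990
→ Cₑ = (1860·5.990 − 1670·1.900) / 190.0 = 41.94 mg/L.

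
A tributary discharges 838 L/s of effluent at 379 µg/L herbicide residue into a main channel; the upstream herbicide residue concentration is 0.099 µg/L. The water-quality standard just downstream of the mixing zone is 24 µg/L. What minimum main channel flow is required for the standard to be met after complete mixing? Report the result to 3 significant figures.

Set C_mix = 24: (Q·0.09900 + 838.0·379.0) / (Q + 838.0) = 24
→ Q = 838.0·(379.0 − 24)/(24 − 0.09900) = 12450 L/s.

12400 L/s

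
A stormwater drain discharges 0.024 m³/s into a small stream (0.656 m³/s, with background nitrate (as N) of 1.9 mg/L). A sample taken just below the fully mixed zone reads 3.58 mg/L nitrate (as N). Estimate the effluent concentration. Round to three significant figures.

Mass balance: 0.6560·1.900 + 0.02400·Cₑ = 0.6800·3.580
→ Cₑ = (0.6800·3.580 − 0.6560·1.900) / 0.02400 = 49.50 mg/L.

49.5 mg/L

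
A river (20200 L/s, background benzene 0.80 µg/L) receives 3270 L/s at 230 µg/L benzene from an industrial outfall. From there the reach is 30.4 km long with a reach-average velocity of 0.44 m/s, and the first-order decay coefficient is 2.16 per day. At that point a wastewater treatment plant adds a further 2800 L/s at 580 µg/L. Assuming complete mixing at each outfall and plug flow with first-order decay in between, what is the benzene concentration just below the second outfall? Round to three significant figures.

67.0 µg/L

Flow-weighted average: C = (20200·0.8000 + 3270·230.0) / 23470 = 768300/23470 = 32.73 µg/L; combined flow 23470 L/s.
Travel time t = 30.4·1000 / 0.44 = 69090 s = 19.19 h.
Applying C = C₀e^(−kt): 32.73 × 0.1778 = 5.819 µg/L.
At the second outfall, C = (23470·5.819 + 2800·580.0) / (23470 + 2800) = 67.02 µg/L.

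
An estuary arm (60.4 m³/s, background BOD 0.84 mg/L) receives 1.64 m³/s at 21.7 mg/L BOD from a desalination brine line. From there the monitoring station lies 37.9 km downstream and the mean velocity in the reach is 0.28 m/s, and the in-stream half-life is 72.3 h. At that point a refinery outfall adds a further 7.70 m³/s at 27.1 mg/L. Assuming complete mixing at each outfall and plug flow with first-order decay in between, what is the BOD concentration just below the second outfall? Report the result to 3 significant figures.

3.86 mg/L

Conservation of mass: C = (60.40·0.8400 + 1.640·21.70) / 62.04 = 86.32/62.04 = 1.391 mg/L; combined flow 62.04 m³/s.
Travel time t = 37.9·1000 / 0.28 = 135400 s = 37.60 h.
Half-life 72.3 h → k = ln 2 / 72.3 = 0.009587 h⁻¹ = 0.2301 d⁻¹.
Decay over the reach: 1.391·exp(−kt) = 1.391·0.6974 = 0.9703 mg/L.
At the second outfall, C = (62.04·0.9703 + 7.700·27.10) / (62.04 + 7.700) = 3.855 mg/L.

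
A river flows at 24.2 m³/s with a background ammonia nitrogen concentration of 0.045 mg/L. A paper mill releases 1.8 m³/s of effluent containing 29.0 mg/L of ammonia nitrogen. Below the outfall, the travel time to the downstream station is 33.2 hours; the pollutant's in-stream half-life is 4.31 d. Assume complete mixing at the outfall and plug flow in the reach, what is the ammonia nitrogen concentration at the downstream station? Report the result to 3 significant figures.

Conservation of mass: C = (24.20·0.04500 + 1.800·29.00) / 26.00 = 53.29/26.00 = 2.050 mg/L.
Half-life 4.31 d → k = ln 2 / 4.31 = 0.1608 d⁻¹.
Decay over the reach: 2.050·exp(−kt) = 2.050·0.8005 = 1.641 mg/L.

1.64 mg/L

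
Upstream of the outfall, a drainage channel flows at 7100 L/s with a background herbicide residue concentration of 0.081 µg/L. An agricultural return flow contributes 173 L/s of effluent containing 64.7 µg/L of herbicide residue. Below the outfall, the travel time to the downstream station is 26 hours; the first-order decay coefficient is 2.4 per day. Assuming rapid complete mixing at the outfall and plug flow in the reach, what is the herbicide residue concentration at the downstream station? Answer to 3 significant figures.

Mixed concentration C = ΣQC/ΣQ = (7100·0.08100 + 173.0·64.70) / 7273 = 11770/7273 = 1.618 µg/L.
Applying C = C₀e^(−kt): 1.618 × 0.07427 = 0.1202 µg/L.

0.120 µg/L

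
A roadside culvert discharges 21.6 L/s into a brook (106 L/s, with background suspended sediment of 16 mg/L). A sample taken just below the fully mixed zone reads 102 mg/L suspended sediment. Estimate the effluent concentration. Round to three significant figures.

524 mg/L

Mass balance: 106.0·16.00 + 21.60·Cₑ = 127.6·102.0
→ Cₑ = (127.6·102.0 − 106.0·16.00) / 21.60 = 524.0 mg/L.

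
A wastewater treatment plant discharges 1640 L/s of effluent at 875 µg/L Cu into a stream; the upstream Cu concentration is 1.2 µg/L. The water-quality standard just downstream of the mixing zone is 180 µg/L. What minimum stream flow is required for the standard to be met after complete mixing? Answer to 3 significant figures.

6370 L/s

Set C_mix = 180: (Q·1.200 + 1640·875.0) / (Q + 1640) = 180
→ Q = 1640·(875.0 − 180)/(180 − 1.200) = 6375 L/s.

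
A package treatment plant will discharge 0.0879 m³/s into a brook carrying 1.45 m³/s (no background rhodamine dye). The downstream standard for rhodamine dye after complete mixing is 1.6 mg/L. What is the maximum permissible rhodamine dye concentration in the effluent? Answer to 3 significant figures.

At the limit, (Qr·Cr + Qe·Cₑ)/(Qr + Qe) = 1.6:
Cₑ = (1.538·1.6 − 1.450·0) / 0.08790 = 27.99 mg/L.

28.0 mg/L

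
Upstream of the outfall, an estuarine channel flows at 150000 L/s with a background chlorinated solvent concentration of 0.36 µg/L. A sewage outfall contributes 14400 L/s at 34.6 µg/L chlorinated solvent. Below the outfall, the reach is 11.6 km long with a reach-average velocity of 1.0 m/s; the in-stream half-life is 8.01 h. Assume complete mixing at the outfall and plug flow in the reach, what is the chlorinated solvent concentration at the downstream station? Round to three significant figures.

2.54 µg/L

Mass balance: C = (150000·0.3600 + 14400·34.60) / 164400 = 552200/164400 = 3.359 µg/L.
Travel time t = 11.6·1000 / 1.0 = 11600 s = 3.222 h.
Half-life 8.01 h → k = ln 2 / 8.01 = 0.08654 h⁻¹ = 2.077 d⁻¹.
Applying C = C₀e^(−kt): 3.359 × 0.7567 = 2.542 µg/L.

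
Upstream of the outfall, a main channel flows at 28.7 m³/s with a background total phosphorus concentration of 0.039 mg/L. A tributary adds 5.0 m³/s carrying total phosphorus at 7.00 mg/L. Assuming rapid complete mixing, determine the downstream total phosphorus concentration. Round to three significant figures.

Mass balance: C = (28.70·0.03900 + 5.000·7.000) / 33.70 = 36.12/33.70 = 1.072 mg/L.

1.07 mg/L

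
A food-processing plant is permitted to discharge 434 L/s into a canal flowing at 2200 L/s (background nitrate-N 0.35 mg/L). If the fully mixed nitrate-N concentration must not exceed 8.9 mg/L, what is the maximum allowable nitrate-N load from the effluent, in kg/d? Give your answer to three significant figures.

1960 kg/d

Mass balance at the limit: 2200·0.3500 + 434.0·Cₑ = 2634·8.9 → Cₑ = 52.24 mg/L.
434.0 L/s = 0.4340 m³/s. Load = 0.4340 m³/s × 52.24 g/m³ × 86 400 s/d = 1959 kg/d.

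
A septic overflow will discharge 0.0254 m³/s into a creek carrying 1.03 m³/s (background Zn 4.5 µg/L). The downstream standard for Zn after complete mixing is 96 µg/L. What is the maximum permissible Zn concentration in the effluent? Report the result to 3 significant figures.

3810 µg/L

At the limit, (Qr·Cr + Qe·Cₑ)/(Qr + Qe) = 96:
Cₑ = (1.055·96 − 1.030·4.500) / 0.02540 = 3806 µg/L.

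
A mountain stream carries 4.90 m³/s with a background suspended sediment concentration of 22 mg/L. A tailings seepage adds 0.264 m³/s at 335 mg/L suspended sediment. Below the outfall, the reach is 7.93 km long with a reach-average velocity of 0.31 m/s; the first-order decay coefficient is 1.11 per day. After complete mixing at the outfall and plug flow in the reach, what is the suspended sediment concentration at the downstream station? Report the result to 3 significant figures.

Mass balance: C = (4.900·22.00 + 0.2640·335.0) / 5.164 = 196.2/5.164 = 38.00 mg/L.
Travel time t = 7.93·1000 / 0.31 = 25580 s = 7.106 h.
Decay over the reach: 38.00·exp(−kt) = 38.00·0.7199 = 27.36 mg/L.

27.4 mg/L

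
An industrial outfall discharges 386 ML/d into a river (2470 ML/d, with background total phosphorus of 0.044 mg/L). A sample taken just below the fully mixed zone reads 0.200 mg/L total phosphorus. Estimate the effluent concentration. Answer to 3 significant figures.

Mass balance: 2470·0.04400 + 386.0·Cₑ = 2856·0.2000
→ Cₑ = (2856·0.2000 − 2470·0.04400) / 386.0 = 1.198 mg/L.

1.20 mg/L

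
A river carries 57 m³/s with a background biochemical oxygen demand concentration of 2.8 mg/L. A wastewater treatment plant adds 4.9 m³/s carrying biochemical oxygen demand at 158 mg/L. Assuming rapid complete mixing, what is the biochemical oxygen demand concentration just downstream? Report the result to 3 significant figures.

Mixed concentration C = ΣQC/ΣQ = (57.00·2.800 + 4.900·158.0) / 61.90 = 933.8/61.90 = 15.09 mg/L.

15.1 mg/L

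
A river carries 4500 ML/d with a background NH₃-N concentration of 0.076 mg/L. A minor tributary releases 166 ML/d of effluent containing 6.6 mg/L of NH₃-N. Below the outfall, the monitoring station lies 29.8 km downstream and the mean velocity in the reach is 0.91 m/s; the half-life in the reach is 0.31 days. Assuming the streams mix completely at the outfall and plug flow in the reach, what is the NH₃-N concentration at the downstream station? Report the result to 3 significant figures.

Mass balance: C = (4500·0.07600 + 166.0·6.600) / 4666 = 1438/4666 = 0.3081 mg/L.
Travel time t = 29.8·1000 / 0.91 = 32750 s = 9.096 h.
Half-life 0.31 d → k = ln 2 / 0.31 = 2.236 d⁻¹.
Applying C = C₀e^(−kt): 0.3081 × 0.4285 = 0.1320 mg/L.

0.132 mg/L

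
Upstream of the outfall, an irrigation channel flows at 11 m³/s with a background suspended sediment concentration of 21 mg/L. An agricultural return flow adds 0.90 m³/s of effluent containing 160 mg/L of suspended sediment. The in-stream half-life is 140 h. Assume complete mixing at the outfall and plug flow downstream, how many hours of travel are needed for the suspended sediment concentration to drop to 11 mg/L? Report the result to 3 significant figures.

Flow-weighted average: C = (11.00·21.00 + 0.9000·160.0) / 11.90 = 375.0/11.90 = 31.51 mg/L.
Half-life 140 h → k = ln 2 / 140 = 0.004951 h⁻¹ = 0.1188 d⁻¹.
31.51·exp(−k·t) = 11 → t = ln(31.51/11)/k = 765300 s = 212.6 h.

213 h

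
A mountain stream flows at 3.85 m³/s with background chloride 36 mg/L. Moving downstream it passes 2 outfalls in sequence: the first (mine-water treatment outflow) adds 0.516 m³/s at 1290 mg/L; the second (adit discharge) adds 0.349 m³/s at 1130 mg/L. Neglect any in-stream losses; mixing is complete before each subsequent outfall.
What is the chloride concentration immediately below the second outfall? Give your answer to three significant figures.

254 mg/L

After outfall 1: Q = 3.850 + 0.5160 = 4.366 m³/s; C = (3.850·36.00 + 0.5160·1290)/4.366 = 184.2 mg/L.
After outfall 2: Q = 4.366 + 0.3490 = 4.715 m³/s; C = (4.366·184.2 + 0.3490·1130)/4.715 = 254.2 mg/L.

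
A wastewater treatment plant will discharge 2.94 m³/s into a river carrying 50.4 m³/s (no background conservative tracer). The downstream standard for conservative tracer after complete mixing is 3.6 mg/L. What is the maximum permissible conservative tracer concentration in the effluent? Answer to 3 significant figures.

At the limit, (Qr·Cr + Qe·Cₑ)/(Qr + Qe) = 3.6:
Cₑ = (53.34·3.6 − 50.40·0) / 2.940 = 65.31 mg/L.

65.3 mg/L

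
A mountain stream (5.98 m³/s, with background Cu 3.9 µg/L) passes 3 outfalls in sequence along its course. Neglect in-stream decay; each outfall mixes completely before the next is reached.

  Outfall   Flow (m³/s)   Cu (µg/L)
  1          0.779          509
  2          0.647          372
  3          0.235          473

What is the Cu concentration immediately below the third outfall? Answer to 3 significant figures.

101 µg/L

Outfall 1: combined Q = 6.759 m³/s; C = (5.980·3.900 + 0.7790·509.0)/6.759 = 62.11 µg/L.
Outfall 2: combined Q = 7.406 m³/s; C = (6.759·62.11 + 0.6470·372.0)/7.406 = 89.19 µg/L.
Outfall 3: combined Q = 7.641 m³/s; C = (7.406·89.19 + 0.2350·473.0)/7.641 = 101.0 µg/L.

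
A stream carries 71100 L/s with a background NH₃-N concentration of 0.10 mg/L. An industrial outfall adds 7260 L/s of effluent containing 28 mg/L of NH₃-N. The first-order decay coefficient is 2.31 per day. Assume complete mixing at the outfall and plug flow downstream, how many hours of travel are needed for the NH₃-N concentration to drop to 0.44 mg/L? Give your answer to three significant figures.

Conservation of mass: C = (71100·0.1000 + 7260·28.00) / 78360 = 210400/78360 = 2.685 mg/L.
2.685·exp(−k·t) = 0.44 → t = ln(2.685/0.44)/k = 67650 s = 18.79 h.

18.8 h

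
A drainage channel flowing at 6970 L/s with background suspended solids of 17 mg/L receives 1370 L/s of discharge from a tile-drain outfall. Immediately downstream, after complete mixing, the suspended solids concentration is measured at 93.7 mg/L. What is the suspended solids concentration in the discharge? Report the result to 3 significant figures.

484 mg/L

Mass balance: 6970·17.00 + 1370·Cₑ = 8340·93.70
→ Cₑ = (8340·93.70 − 6970·17.00) / 1370 = 483.9 mg/L.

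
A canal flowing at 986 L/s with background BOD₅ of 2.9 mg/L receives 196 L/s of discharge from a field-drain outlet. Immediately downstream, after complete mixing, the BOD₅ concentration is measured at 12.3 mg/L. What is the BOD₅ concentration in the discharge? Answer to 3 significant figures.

59.6 mg/L

Mass balance: 986.0·2.900 + 196.0·Cₑ = 1182·12.30
→ Cₑ = (1182·12.30 − 986.0·2.900) / 196.0 = 59.59 mg/L.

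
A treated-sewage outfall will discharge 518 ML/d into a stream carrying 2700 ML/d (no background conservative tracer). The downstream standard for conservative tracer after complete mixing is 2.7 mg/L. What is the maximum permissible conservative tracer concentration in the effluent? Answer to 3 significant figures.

16.8 mg/L

At the limit, (Qr·Cr + Qe·Cₑ)/(Qr + Qe) = 2.7:
Cₑ = (3218·2.7 − 2700·0) / 518.0 = 16.77 mg/L.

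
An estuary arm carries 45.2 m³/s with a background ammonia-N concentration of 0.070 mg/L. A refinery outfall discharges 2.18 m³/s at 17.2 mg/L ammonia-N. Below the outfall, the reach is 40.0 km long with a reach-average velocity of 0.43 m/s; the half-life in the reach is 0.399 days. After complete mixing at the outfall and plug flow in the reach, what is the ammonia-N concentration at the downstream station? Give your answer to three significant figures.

0.132 mg/L

Flow-weighted average: C = (45.20·0.07000 + 2.180·17.20) / 47.38 = 40.66/47.38 = 0.8582 mg/L.
Travel time t = 40.0·1000 / 0.43 = 93020 s = 25.84 h.
Half-life 0.399 d → k = ln 2 / 0.399 = 1.737 d⁻¹.
Decay over the reach: 0.8582·exp(−kt) = 0.8582·0.1541 = 0.1322 mg/L.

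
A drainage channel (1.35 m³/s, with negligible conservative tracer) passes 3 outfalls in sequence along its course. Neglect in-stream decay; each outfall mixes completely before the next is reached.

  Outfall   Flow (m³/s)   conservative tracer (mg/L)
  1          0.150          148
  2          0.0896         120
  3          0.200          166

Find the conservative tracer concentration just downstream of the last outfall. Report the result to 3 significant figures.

37.0 mg/L

Below outfall 1: Q → 1.500 m³/s, C = (1.350·0 + 0.1500·148.0)/1.500 = 14.80 mg/L.
Below outfall 2: Q → 1.590 m³/s, C = (1.500·14.80 + 0.08960·120.0)/1.590 = 20.73 mg/L.
Below outfall 3: Q → 1.790 m³/s, C = (1.590·20.73 + 0.2000·166.0)/1.790 = 36.96 mg/L.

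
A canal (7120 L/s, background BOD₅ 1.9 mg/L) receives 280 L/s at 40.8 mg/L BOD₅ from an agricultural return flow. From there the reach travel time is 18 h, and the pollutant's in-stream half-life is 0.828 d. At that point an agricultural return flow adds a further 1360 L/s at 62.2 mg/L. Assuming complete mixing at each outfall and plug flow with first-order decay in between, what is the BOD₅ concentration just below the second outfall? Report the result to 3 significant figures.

Flow-weighted average: C = (7120·1.900 + 280.0·40.80) / 7400 = 24950/7400 = 3.372 mg/L; combined flow 7400 L/s.
Half-life 0.828 d → k = ln 2 / 0.828 = 0.8371 d⁻¹.
Decay over the reach: 3.372·exp(−kt) = 3.372·0.5337 = 1.800 mg/L.
At the second outfall, C = (7400·1.800 + 1360·62.20) / (7400 + 1360) = 11.18 mg/L.

11.2 mg/L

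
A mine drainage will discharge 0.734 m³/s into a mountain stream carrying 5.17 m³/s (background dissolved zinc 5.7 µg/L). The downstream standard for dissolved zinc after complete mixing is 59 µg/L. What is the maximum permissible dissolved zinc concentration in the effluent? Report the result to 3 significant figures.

At the limit, (Qr·Cr + Qe·Cₑ)/(Qr + Qe) = 59:
Cₑ = (5.904·59 − 5.170·5.700) / 0.7340 = 434.4 µg/L.

434 µg/L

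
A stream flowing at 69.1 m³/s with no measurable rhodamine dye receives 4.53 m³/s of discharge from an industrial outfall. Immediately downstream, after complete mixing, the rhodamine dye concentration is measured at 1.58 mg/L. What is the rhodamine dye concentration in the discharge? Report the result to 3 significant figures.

Mass balance: 69.10·0 + 4.530·Cₑ = 73.63·1.580
→ Cₑ = (73.63·1.580 − 69.10·0) / 4.530 = 25.68 mg/L.

25.7 mg/L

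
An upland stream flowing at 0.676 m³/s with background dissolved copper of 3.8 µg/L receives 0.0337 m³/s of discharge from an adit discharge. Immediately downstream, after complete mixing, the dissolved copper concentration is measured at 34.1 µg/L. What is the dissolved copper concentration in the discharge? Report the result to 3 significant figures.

642 µg/L

Mass balance: 0.6760·3.800 + 0.03370·Cₑ = 0.7097·34.10
→ Cₑ = (0.7097·34.10 − 0.6760·3.800) / 0.03370 = 641.9 µg/L.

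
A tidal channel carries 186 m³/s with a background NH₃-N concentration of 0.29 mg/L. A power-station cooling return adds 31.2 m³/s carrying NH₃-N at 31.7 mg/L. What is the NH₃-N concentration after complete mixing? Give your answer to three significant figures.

4.80 mg/L

Mass balance: C = (186.0·0.2900 + 31.20·31.70) / 217.2 = 1043/217.2 = 4.802 mg/L.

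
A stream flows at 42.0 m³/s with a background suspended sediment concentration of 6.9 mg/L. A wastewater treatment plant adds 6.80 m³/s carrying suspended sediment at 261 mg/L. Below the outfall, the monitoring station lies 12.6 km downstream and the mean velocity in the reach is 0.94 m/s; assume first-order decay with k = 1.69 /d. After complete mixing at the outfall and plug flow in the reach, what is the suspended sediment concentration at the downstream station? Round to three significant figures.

Flow-weighted average: C = (42.00·6.900 + 6.800·261.0) / 48.80 = 2065/48.80 = 42.31 mg/L.
Travel time t = 12.6·1000 / 0.94 = 13400 s = 3.723 h.
Applying C = C₀e^(−kt): 42.31 × 0.7694 = 32.55 mg/L.

32.5 mg/L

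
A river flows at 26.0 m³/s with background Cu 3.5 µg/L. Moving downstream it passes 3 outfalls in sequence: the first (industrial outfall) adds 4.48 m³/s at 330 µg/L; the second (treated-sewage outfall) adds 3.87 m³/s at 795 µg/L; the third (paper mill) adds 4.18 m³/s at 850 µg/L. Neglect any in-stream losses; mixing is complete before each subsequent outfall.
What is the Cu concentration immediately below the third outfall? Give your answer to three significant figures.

213 µg/L

Below outfall 1: Q → 30.48 m³/s, C = (26.00·3.500 + 4.480·330.0)/30.48 = 51.49 µg/L.
Below outfall 2: Q → 34.35 m³/s, C = (30.48·51.49 + 3.870·795.0)/34.35 = 135.3 µg/L.
Below outfall 3: Q → 38.53 m³/s, C = (34.35·135.3 + 4.180·850.0)/38.53 = 212.8 µg/L.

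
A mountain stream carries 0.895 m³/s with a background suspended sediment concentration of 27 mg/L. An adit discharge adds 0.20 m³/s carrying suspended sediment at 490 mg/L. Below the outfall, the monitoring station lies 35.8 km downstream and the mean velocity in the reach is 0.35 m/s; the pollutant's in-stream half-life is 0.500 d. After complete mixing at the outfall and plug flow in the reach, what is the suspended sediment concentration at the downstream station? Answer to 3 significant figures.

Mass balance: C = (0.8950·27.00 + 0.2000·490.0) / 1.095 = 122.2/1.095 = 111.6 mg/L.
Travel time t = 35.8·1000 / 0.35 = 102300 s = 28.41 h.
Half-life 0.500 d → k = ln 2 / 0.500 = 1.386 d⁻¹.
After decay, C = 111.6 × e^(−kt) = 111.6 × 0.1938 = 21.62 mg/L.

21.6 mg/L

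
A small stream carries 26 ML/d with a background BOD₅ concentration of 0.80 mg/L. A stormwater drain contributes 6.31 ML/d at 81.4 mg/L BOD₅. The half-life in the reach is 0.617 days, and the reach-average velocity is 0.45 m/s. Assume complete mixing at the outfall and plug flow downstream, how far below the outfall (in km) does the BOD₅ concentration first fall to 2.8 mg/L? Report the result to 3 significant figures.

Conservation of mass: C = (26.00·0.8000 + 6.310·81.40) / 32.31 = 534.4/32.31 = 16.54 mg/L.
Half-life 0.617 d → k = ln 2 / 0.617 = 1.123 d⁻¹.
Set 16.54·exp(−k·t) = 2.8 → t = ln(16.54/2.8)/k = 136600 s = 37.95 h.
Distance = v·t = 0.45·136600 = 61470 m = 61.47 km.

61.5 km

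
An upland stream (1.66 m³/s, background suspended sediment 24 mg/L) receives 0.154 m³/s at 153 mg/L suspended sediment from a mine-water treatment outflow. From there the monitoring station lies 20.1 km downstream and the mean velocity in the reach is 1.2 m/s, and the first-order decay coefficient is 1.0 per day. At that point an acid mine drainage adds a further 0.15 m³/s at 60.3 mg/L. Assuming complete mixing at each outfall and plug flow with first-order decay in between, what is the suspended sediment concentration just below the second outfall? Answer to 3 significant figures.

31.2 mg/L

Mixed concentration C = ΣQC/ΣQ = (1.660·24.00 + 0.1540·153.0) / 1.814 = 63.40/1.814 = 34.95 mg/L; combined flow 1.814 m³/s.
Travel time t = 20.1·1000 / 1.2 = 16750 s = 4.653 h.
Applying C = C₀e^(−kt): 34.95 × 0.8238 = 28.79 mg/L.
Second outfall: C = (1.814·28.79 + 0.1500·60.30)/1.964 = 31.20 mg/L.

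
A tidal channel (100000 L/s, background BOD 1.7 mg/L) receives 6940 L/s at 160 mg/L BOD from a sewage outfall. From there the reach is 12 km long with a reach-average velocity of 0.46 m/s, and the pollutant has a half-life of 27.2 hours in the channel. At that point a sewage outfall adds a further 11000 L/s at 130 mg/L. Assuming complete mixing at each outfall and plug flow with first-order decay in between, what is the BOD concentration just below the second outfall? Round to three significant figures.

21.2 mg/L

Conservation of mass: C = (100000·1.700 + 6940·160.0) / 106900 = 1280000/106900 = 11.97 mg/L; combined flow 106900 L/s.
Travel time t = 12·1000 / 0.46 = 26090 s = 7.246 h.
Half-life 27.2 h → k = ln 2 / 27.2 = 0.02548 h⁻¹ = 0.6116 d⁻¹.
First-order decay: C = 11.97·exp(−k·t) = 11.97·0.8314 = 9.954 mg/L.
At the second outfall, C = (106900·9.954 + 11000·130.0) / (106900 + 11000) = 21.15 mg/L.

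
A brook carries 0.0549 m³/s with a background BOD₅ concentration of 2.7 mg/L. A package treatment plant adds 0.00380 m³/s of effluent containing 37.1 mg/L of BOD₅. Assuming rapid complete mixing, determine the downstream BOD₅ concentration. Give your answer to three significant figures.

After mixing, C = (0.05490·2.700 + 0.003800·37.10) / 0.05870 = 0.2892/0.05870 = 4.927 mg/L.

4.93 mg/L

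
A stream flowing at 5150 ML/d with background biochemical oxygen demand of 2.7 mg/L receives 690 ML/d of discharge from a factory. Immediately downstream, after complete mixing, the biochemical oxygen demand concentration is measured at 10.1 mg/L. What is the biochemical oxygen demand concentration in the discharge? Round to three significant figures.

65.3 mg/L

Mass balance: 5150·2.700 + 690.0·Cₑ = 5840·10.10
→ Cₑ = (5840·10.10 − 5150·2.700) / 690.0 = 65.33 mg/L.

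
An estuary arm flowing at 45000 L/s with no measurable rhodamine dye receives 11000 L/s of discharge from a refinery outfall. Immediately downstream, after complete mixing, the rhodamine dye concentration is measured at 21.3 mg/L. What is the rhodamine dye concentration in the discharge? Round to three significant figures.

108 mg/L

Mass balance: 45000·0 + 11000·Cₑ = 56000·21.30
→ Cₑ = (56000·21.30 − 45000·0) / 11000 = 108.4 mg/L.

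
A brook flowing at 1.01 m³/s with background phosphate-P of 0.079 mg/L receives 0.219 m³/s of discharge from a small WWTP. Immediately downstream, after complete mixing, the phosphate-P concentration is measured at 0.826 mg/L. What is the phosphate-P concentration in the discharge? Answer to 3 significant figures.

Mass balance: 1.010·0.07900 + 0.2190·Cₑ = 1.229·0.8260
→ Cₑ = (1.229·0.8260 − 1.010·0.07900) / 0.2190 = 4.271 mg/L.

4.27 mg/L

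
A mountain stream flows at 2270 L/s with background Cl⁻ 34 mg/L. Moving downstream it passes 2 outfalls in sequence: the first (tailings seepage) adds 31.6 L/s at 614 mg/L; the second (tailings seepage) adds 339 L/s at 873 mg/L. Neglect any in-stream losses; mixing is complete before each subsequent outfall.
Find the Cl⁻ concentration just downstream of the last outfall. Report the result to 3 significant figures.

149 mg/L

Below outfall 1: Q → 2302 L/s, C = (2270·34.00 + 31.60·614.0)/2302 = 41.96 mg/L.
Below outfall 2: Q → 2641 L/s, C = (2302·41.96 + 339.0·873.0)/2641 = 148.7 mg/L.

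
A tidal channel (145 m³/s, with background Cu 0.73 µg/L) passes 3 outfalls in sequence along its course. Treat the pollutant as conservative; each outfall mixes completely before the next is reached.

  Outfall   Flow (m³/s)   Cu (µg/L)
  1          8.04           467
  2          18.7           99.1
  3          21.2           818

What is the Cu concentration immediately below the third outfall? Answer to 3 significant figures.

119 µg/L

Below outfall 1: Q → 153.0 m³/s, C = (145.0·0.7300 + 8.040·467.0)/153.0 = 25.23 µg/L.
Below outfall 2: Q → 171.7 m³/s, C = (153.0·25.23 + 18.70·99.10)/171.7 = 33.27 µg/L.
Below outfall 3: Q → 192.9 m³/s, C = (171.7·33.27 + 21.20·818.0)/192.9 = 119.5 µg/L.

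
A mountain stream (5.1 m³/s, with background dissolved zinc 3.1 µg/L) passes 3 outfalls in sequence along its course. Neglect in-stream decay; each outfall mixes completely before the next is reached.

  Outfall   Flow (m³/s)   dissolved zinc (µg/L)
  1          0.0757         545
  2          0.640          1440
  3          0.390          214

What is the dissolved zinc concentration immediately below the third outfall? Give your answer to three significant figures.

Outfall 1: combined Q = 5.176 m³/s; C = (5.100·3.100 + 0.07570·545.0)/5.176 = 11.03 µg/L.
Outfall 2: combined Q = 5.816 m³/s; C = (5.176·11.03 + 0.6400·1440)/5.816 = 168.3 µg/L.
Outfall 3: combined Q = 6.206 m³/s; C = (5.816·168.3 + 0.3900·214.0)/6.206 = 171.2 µg/L.

171 µg/L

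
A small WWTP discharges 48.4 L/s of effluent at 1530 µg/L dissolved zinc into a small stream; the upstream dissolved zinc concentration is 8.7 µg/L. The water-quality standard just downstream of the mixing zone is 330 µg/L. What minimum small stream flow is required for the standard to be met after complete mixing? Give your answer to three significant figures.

181 L/s

Set C_mix = 330: (Q·8.700 + 48.40·1530) / (Q + 48.40) = 330
→ Q = 48.40·(1530 − 330)/(330 − 8.700) = 180.8 L/s.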